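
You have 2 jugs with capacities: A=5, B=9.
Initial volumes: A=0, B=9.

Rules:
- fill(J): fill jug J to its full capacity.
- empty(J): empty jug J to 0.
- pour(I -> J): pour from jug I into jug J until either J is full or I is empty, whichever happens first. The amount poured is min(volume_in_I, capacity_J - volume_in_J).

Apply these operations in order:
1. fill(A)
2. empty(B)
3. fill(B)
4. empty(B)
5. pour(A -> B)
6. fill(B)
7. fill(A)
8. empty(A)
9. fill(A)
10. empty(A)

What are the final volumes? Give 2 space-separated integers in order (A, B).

Answer: 0 9

Derivation:
Step 1: fill(A) -> (A=5 B=9)
Step 2: empty(B) -> (A=5 B=0)
Step 3: fill(B) -> (A=5 B=9)
Step 4: empty(B) -> (A=5 B=0)
Step 5: pour(A -> B) -> (A=0 B=5)
Step 6: fill(B) -> (A=0 B=9)
Step 7: fill(A) -> (A=5 B=9)
Step 8: empty(A) -> (A=0 B=9)
Step 9: fill(A) -> (A=5 B=9)
Step 10: empty(A) -> (A=0 B=9)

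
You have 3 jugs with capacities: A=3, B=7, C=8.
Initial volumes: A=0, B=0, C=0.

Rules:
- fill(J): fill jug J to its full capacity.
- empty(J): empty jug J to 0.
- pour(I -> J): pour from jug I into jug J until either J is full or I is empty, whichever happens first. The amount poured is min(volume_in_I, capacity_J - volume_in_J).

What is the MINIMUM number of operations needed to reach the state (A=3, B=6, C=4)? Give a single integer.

BFS from (A=0, B=0, C=0). One shortest path:
  1. fill(A) -> (A=3 B=0 C=0)
  2. fill(B) -> (A=3 B=7 C=0)
  3. pour(B -> C) -> (A=3 B=0 C=7)
  4. pour(A -> B) -> (A=0 B=3 C=7)
  5. fill(A) -> (A=3 B=3 C=7)
  6. pour(A -> B) -> (A=0 B=6 C=7)
  7. pour(C -> A) -> (A=3 B=6 C=4)
Reached target in 7 moves.

Answer: 7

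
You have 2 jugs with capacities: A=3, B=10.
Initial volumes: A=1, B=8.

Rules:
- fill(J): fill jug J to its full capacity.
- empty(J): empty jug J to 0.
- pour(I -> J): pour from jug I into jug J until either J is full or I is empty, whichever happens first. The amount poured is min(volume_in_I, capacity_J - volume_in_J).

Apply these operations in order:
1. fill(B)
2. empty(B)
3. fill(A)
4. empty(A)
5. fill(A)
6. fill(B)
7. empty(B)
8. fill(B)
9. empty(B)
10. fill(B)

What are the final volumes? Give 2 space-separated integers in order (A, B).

Answer: 3 10

Derivation:
Step 1: fill(B) -> (A=1 B=10)
Step 2: empty(B) -> (A=1 B=0)
Step 3: fill(A) -> (A=3 B=0)
Step 4: empty(A) -> (A=0 B=0)
Step 5: fill(A) -> (A=3 B=0)
Step 6: fill(B) -> (A=3 B=10)
Step 7: empty(B) -> (A=3 B=0)
Step 8: fill(B) -> (A=3 B=10)
Step 9: empty(B) -> (A=3 B=0)
Step 10: fill(B) -> (A=3 B=10)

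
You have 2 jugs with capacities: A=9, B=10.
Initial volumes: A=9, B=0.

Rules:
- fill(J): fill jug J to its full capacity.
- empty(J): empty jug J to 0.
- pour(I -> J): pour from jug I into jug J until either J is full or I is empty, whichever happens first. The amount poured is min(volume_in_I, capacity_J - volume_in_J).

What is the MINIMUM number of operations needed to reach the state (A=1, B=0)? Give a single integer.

Answer: 5

Derivation:
BFS from (A=9, B=0). One shortest path:
  1. empty(A) -> (A=0 B=0)
  2. fill(B) -> (A=0 B=10)
  3. pour(B -> A) -> (A=9 B=1)
  4. empty(A) -> (A=0 B=1)
  5. pour(B -> A) -> (A=1 B=0)
Reached target in 5 moves.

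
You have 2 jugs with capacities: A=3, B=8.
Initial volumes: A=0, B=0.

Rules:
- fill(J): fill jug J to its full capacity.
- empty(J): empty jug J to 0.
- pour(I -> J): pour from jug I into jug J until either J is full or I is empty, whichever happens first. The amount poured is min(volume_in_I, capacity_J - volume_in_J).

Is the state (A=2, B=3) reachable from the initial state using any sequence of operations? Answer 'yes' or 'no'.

BFS explored all 22 reachable states.
Reachable set includes: (0,0), (0,1), (0,2), (0,3), (0,4), (0,5), (0,6), (0,7), (0,8), (1,0), (1,8), (2,0) ...
Target (A=2, B=3) not in reachable set → no.

Answer: no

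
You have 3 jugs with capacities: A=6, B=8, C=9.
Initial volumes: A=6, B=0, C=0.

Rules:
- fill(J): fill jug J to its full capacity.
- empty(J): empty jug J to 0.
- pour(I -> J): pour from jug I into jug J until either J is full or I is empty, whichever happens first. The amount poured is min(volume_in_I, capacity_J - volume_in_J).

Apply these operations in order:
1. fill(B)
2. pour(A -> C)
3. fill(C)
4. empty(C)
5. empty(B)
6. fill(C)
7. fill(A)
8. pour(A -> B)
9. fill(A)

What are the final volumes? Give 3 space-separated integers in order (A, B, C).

Answer: 6 6 9

Derivation:
Step 1: fill(B) -> (A=6 B=8 C=0)
Step 2: pour(A -> C) -> (A=0 B=8 C=6)
Step 3: fill(C) -> (A=0 B=8 C=9)
Step 4: empty(C) -> (A=0 B=8 C=0)
Step 5: empty(B) -> (A=0 B=0 C=0)
Step 6: fill(C) -> (A=0 B=0 C=9)
Step 7: fill(A) -> (A=6 B=0 C=9)
Step 8: pour(A -> B) -> (A=0 B=6 C=9)
Step 9: fill(A) -> (A=6 B=6 C=9)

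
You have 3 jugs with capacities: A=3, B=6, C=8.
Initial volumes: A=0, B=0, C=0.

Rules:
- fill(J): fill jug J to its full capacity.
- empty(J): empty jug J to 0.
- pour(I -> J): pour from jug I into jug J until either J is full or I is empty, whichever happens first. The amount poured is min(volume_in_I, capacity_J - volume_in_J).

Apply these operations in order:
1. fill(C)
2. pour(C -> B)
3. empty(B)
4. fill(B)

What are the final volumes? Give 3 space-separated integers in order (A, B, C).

Answer: 0 6 2

Derivation:
Step 1: fill(C) -> (A=0 B=0 C=8)
Step 2: pour(C -> B) -> (A=0 B=6 C=2)
Step 3: empty(B) -> (A=0 B=0 C=2)
Step 4: fill(B) -> (A=0 B=6 C=2)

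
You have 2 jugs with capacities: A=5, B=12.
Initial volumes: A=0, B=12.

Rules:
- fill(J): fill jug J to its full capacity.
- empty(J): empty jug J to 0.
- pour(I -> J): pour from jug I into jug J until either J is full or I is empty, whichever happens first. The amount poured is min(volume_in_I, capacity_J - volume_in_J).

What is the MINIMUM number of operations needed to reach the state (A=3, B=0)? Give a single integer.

BFS from (A=0, B=12). One shortest path:
  1. fill(A) -> (A=5 B=12)
  2. empty(B) -> (A=5 B=0)
  3. pour(A -> B) -> (A=0 B=5)
  4. fill(A) -> (A=5 B=5)
  5. pour(A -> B) -> (A=0 B=10)
  6. fill(A) -> (A=5 B=10)
  7. pour(A -> B) -> (A=3 B=12)
  8. empty(B) -> (A=3 B=0)
Reached target in 8 moves.

Answer: 8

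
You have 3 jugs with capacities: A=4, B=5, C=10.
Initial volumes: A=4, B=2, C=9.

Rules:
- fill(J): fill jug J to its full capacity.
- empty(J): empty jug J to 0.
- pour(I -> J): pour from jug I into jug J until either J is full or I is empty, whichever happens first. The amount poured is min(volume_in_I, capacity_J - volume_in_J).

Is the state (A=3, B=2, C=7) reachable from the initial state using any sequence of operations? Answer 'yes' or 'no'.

BFS explored all 222 reachable states.
Reachable set includes: (0,0,0), (0,0,1), (0,0,2), (0,0,3), (0,0,4), (0,0,5), (0,0,6), (0,0,7), (0,0,8), (0,0,9), (0,0,10), (0,1,0) ...
Target (A=3, B=2, C=7) not in reachable set → no.

Answer: no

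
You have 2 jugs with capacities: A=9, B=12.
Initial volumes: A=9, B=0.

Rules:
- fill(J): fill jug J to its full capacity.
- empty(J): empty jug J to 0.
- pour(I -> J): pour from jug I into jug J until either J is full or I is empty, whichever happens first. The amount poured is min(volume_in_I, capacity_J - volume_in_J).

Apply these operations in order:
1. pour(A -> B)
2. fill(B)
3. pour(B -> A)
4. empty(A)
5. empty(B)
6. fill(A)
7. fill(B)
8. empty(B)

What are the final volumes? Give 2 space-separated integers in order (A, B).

Answer: 9 0

Derivation:
Step 1: pour(A -> B) -> (A=0 B=9)
Step 2: fill(B) -> (A=0 B=12)
Step 3: pour(B -> A) -> (A=9 B=3)
Step 4: empty(A) -> (A=0 B=3)
Step 5: empty(B) -> (A=0 B=0)
Step 6: fill(A) -> (A=9 B=0)
Step 7: fill(B) -> (A=9 B=12)
Step 8: empty(B) -> (A=9 B=0)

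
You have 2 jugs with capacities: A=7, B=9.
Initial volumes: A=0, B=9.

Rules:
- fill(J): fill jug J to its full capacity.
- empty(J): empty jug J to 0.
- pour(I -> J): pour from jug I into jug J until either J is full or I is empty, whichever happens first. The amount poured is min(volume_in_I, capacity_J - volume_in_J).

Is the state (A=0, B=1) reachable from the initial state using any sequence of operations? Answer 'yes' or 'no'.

BFS from (A=0, B=9):
  1. fill(A) -> (A=7 B=9)
  2. empty(B) -> (A=7 B=0)
  3. pour(A -> B) -> (A=0 B=7)
  4. fill(A) -> (A=7 B=7)
  5. pour(A -> B) -> (A=5 B=9)
  6. empty(B) -> (A=5 B=0)
  7. pour(A -> B) -> (A=0 B=5)
  8. fill(A) -> (A=7 B=5)
  9. pour(A -> B) -> (A=3 B=9)
  10. empty(B) -> (A=3 B=0)
  11. pour(A -> B) -> (A=0 B=3)
  12. fill(A) -> (A=7 B=3)
  13. pour(A -> B) -> (A=1 B=9)
  14. empty(B) -> (A=1 B=0)
  15. pour(A -> B) -> (A=0 B=1)
Target reached → yes.

Answer: yes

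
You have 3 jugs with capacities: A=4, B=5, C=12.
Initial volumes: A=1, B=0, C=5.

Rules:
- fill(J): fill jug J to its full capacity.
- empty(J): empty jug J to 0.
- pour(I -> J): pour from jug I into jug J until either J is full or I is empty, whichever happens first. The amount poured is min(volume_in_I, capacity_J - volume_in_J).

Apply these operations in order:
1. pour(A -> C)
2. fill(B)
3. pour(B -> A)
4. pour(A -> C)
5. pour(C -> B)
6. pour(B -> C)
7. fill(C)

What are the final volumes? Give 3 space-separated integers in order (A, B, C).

Answer: 0 0 12

Derivation:
Step 1: pour(A -> C) -> (A=0 B=0 C=6)
Step 2: fill(B) -> (A=0 B=5 C=6)
Step 3: pour(B -> A) -> (A=4 B=1 C=6)
Step 4: pour(A -> C) -> (A=0 B=1 C=10)
Step 5: pour(C -> B) -> (A=0 B=5 C=6)
Step 6: pour(B -> C) -> (A=0 B=0 C=11)
Step 7: fill(C) -> (A=0 B=0 C=12)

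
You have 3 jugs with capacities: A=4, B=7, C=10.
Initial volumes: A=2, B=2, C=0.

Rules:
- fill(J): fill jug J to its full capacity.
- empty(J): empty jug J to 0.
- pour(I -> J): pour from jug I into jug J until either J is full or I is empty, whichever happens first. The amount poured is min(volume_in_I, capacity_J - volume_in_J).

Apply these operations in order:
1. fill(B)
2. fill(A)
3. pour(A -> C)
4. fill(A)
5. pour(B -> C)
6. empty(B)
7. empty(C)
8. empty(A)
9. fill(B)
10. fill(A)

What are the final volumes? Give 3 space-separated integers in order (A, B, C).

Step 1: fill(B) -> (A=2 B=7 C=0)
Step 2: fill(A) -> (A=4 B=7 C=0)
Step 3: pour(A -> C) -> (A=0 B=7 C=4)
Step 4: fill(A) -> (A=4 B=7 C=4)
Step 5: pour(B -> C) -> (A=4 B=1 C=10)
Step 6: empty(B) -> (A=4 B=0 C=10)
Step 7: empty(C) -> (A=4 B=0 C=0)
Step 8: empty(A) -> (A=0 B=0 C=0)
Step 9: fill(B) -> (A=0 B=7 C=0)
Step 10: fill(A) -> (A=4 B=7 C=0)

Answer: 4 7 0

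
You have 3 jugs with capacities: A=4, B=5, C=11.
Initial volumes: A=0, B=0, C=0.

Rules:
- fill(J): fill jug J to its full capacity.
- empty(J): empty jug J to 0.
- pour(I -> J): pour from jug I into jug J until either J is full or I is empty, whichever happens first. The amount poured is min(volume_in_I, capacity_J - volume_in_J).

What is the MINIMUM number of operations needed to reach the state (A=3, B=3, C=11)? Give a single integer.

BFS from (A=0, B=0, C=0). One shortest path:
  1. fill(C) -> (A=0 B=0 C=11)
  2. pour(C -> A) -> (A=4 B=0 C=7)
  3. pour(A -> B) -> (A=0 B=4 C=7)
  4. pour(C -> A) -> (A=4 B=4 C=3)
  5. pour(A -> B) -> (A=3 B=5 C=3)
  6. empty(B) -> (A=3 B=0 C=3)
  7. pour(C -> B) -> (A=3 B=3 C=0)
  8. fill(C) -> (A=3 B=3 C=11)
Reached target in 8 moves.

Answer: 8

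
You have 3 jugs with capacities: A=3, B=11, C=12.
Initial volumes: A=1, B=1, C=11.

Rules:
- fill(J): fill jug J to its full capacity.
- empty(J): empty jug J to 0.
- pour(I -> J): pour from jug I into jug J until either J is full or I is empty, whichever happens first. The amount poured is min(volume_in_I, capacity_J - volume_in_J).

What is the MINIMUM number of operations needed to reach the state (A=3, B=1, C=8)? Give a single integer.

BFS from (A=1, B=1, C=11). One shortest path:
  1. empty(A) -> (A=0 B=1 C=11)
  2. pour(C -> A) -> (A=3 B=1 C=8)
Reached target in 2 moves.

Answer: 2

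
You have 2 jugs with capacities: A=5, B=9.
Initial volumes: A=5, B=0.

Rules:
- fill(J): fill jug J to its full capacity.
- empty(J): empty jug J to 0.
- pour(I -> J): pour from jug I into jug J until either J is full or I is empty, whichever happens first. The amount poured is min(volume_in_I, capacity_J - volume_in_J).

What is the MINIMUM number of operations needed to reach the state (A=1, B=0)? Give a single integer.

Answer: 4

Derivation:
BFS from (A=5, B=0). One shortest path:
  1. pour(A -> B) -> (A=0 B=5)
  2. fill(A) -> (A=5 B=5)
  3. pour(A -> B) -> (A=1 B=9)
  4. empty(B) -> (A=1 B=0)
Reached target in 4 moves.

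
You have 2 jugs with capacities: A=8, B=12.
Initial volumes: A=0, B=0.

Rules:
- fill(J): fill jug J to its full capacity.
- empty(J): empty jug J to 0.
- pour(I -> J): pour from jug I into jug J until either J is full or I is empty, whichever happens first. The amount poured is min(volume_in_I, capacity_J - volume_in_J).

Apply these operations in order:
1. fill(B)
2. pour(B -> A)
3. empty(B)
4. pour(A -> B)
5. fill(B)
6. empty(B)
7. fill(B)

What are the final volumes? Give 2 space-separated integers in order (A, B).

Step 1: fill(B) -> (A=0 B=12)
Step 2: pour(B -> A) -> (A=8 B=4)
Step 3: empty(B) -> (A=8 B=0)
Step 4: pour(A -> B) -> (A=0 B=8)
Step 5: fill(B) -> (A=0 B=12)
Step 6: empty(B) -> (A=0 B=0)
Step 7: fill(B) -> (A=0 B=12)

Answer: 0 12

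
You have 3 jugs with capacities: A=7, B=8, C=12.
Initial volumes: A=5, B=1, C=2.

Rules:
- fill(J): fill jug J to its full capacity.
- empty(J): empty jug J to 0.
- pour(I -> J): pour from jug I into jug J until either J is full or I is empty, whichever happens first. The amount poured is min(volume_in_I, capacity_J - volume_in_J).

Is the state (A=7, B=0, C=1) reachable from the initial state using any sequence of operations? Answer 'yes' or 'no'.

BFS from (A=5, B=1, C=2):
  1. pour(B -> A) -> (A=6 B=0 C=2)
  2. pour(C -> A) -> (A=7 B=0 C=1)
Target reached → yes.

Answer: yes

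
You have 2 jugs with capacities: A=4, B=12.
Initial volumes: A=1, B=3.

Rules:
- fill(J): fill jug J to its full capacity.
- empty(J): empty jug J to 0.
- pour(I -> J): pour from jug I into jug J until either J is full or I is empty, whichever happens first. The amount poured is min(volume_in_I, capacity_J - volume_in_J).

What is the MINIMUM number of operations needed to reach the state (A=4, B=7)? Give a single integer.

BFS from (A=1, B=3). One shortest path:
  1. fill(A) -> (A=4 B=3)
  2. pour(A -> B) -> (A=0 B=7)
  3. fill(A) -> (A=4 B=7)
Reached target in 3 moves.

Answer: 3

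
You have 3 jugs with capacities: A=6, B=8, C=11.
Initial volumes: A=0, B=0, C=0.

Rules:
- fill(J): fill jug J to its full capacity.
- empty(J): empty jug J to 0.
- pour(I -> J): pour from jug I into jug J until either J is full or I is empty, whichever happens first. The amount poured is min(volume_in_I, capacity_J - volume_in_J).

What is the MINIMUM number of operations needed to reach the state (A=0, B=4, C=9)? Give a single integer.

Answer: 8

Derivation:
BFS from (A=0, B=0, C=0). One shortest path:
  1. fill(B) -> (A=0 B=8 C=0)
  2. fill(C) -> (A=0 B=8 C=11)
  3. pour(B -> A) -> (A=6 B=2 C=11)
  4. empty(A) -> (A=0 B=2 C=11)
  5. pour(B -> A) -> (A=2 B=0 C=11)
  6. pour(C -> B) -> (A=2 B=8 C=3)
  7. pour(B -> A) -> (A=6 B=4 C=3)
  8. pour(A -> C) -> (A=0 B=4 C=9)
Reached target in 8 moves.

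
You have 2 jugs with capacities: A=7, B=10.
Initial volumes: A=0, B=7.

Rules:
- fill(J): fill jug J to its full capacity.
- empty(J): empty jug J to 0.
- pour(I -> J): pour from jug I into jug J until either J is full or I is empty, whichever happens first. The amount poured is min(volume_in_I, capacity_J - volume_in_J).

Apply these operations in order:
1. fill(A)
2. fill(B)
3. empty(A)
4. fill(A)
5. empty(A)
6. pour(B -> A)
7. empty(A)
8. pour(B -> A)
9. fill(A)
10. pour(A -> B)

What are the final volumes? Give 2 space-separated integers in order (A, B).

Step 1: fill(A) -> (A=7 B=7)
Step 2: fill(B) -> (A=7 B=10)
Step 3: empty(A) -> (A=0 B=10)
Step 4: fill(A) -> (A=7 B=10)
Step 5: empty(A) -> (A=0 B=10)
Step 6: pour(B -> A) -> (A=7 B=3)
Step 7: empty(A) -> (A=0 B=3)
Step 8: pour(B -> A) -> (A=3 B=0)
Step 9: fill(A) -> (A=7 B=0)
Step 10: pour(A -> B) -> (A=0 B=7)

Answer: 0 7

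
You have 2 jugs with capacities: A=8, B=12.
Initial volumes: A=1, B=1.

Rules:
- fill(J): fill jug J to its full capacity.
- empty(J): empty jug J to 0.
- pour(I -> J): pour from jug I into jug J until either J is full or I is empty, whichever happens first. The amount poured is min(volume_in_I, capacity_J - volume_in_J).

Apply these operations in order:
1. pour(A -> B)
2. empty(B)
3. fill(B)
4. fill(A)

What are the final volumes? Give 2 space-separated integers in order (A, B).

Step 1: pour(A -> B) -> (A=0 B=2)
Step 2: empty(B) -> (A=0 B=0)
Step 3: fill(B) -> (A=0 B=12)
Step 4: fill(A) -> (A=8 B=12)

Answer: 8 12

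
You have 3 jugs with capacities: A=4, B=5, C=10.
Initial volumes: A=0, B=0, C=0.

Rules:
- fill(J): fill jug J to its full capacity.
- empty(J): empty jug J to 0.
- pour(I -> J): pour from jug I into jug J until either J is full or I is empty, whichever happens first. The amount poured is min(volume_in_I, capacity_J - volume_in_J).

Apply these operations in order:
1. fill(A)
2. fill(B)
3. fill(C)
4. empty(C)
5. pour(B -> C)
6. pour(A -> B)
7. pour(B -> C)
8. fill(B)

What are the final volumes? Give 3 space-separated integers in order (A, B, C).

Step 1: fill(A) -> (A=4 B=0 C=0)
Step 2: fill(B) -> (A=4 B=5 C=0)
Step 3: fill(C) -> (A=4 B=5 C=10)
Step 4: empty(C) -> (A=4 B=5 C=0)
Step 5: pour(B -> C) -> (A=4 B=0 C=5)
Step 6: pour(A -> B) -> (A=0 B=4 C=5)
Step 7: pour(B -> C) -> (A=0 B=0 C=9)
Step 8: fill(B) -> (A=0 B=5 C=9)

Answer: 0 5 9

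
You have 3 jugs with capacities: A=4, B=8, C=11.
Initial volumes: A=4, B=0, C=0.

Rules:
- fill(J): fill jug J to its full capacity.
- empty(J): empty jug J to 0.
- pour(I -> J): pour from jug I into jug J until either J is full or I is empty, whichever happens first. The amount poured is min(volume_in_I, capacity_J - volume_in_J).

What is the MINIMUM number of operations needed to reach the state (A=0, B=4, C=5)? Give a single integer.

Answer: 7

Derivation:
BFS from (A=4, B=0, C=0). One shortest path:
  1. fill(B) -> (A=4 B=8 C=0)
  2. pour(B -> C) -> (A=4 B=0 C=8)
  3. fill(B) -> (A=4 B=8 C=8)
  4. pour(B -> C) -> (A=4 B=5 C=11)
  5. empty(C) -> (A=4 B=5 C=0)
  6. pour(B -> C) -> (A=4 B=0 C=5)
  7. pour(A -> B) -> (A=0 B=4 C=5)
Reached target in 7 moves.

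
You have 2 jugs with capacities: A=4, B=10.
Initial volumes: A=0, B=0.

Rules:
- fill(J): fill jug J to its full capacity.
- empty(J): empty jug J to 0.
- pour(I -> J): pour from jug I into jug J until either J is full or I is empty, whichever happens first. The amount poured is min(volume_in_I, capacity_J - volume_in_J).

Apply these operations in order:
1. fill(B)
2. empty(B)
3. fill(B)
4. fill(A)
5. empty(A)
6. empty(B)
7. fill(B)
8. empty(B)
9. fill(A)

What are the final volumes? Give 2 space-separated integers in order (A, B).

Answer: 4 0

Derivation:
Step 1: fill(B) -> (A=0 B=10)
Step 2: empty(B) -> (A=0 B=0)
Step 3: fill(B) -> (A=0 B=10)
Step 4: fill(A) -> (A=4 B=10)
Step 5: empty(A) -> (A=0 B=10)
Step 6: empty(B) -> (A=0 B=0)
Step 7: fill(B) -> (A=0 B=10)
Step 8: empty(B) -> (A=0 B=0)
Step 9: fill(A) -> (A=4 B=0)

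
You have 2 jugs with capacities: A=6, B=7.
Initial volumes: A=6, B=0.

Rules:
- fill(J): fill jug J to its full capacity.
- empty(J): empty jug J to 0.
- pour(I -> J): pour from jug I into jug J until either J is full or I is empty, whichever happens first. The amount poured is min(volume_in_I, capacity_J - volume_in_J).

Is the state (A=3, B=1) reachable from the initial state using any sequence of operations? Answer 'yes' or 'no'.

BFS explored all 26 reachable states.
Reachable set includes: (0,0), (0,1), (0,2), (0,3), (0,4), (0,5), (0,6), (0,7), (1,0), (1,7), (2,0), (2,7) ...
Target (A=3, B=1) not in reachable set → no.

Answer: no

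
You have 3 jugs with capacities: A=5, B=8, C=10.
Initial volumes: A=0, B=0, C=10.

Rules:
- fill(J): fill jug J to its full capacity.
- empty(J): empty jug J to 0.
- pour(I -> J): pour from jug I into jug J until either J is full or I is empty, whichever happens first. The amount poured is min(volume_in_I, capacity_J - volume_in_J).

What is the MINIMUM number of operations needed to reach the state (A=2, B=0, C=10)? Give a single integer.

BFS from (A=0, B=0, C=10). One shortest path:
  1. pour(C -> B) -> (A=0 B=8 C=2)
  2. empty(B) -> (A=0 B=0 C=2)
  3. pour(C -> A) -> (A=2 B=0 C=0)
  4. fill(C) -> (A=2 B=0 C=10)
Reached target in 4 moves.

Answer: 4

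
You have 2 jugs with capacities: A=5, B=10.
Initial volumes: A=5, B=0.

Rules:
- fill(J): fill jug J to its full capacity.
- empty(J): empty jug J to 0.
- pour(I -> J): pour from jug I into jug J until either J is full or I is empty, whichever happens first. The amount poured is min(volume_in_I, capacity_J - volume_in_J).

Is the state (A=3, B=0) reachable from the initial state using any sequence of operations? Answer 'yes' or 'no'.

Answer: no

Derivation:
BFS explored all 6 reachable states.
Reachable set includes: (0,0), (0,5), (0,10), (5,0), (5,5), (5,10)
Target (A=3, B=0) not in reachable set → no.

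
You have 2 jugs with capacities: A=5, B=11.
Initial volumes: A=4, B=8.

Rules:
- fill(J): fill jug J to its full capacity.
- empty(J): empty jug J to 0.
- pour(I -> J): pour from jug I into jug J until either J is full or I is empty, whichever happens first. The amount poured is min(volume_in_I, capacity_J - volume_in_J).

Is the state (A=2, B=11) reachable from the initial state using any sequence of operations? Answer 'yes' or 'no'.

Answer: yes

Derivation:
BFS from (A=4, B=8):
  1. fill(A) -> (A=5 B=8)
  2. pour(A -> B) -> (A=2 B=11)
Target reached → yes.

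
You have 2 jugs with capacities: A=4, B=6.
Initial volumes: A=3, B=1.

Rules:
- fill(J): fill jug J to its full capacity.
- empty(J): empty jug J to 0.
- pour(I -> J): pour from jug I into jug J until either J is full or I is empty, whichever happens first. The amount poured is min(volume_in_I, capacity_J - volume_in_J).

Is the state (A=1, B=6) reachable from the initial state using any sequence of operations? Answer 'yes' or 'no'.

BFS from (A=3, B=1):
  1. empty(A) -> (A=0 B=1)
  2. pour(B -> A) -> (A=1 B=0)
  3. fill(B) -> (A=1 B=6)
Target reached → yes.

Answer: yes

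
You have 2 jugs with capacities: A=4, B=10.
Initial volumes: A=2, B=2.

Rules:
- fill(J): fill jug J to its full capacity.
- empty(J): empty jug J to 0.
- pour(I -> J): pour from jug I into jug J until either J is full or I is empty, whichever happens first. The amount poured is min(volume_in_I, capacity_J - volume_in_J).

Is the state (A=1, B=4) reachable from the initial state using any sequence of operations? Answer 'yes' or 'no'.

Answer: no

Derivation:
BFS explored all 15 reachable states.
Reachable set includes: (0,0), (0,2), (0,4), (0,6), (0,8), (0,10), (2,0), (2,2), (2,10), (4,0), (4,2), (4,4) ...
Target (A=1, B=4) not in reachable set → no.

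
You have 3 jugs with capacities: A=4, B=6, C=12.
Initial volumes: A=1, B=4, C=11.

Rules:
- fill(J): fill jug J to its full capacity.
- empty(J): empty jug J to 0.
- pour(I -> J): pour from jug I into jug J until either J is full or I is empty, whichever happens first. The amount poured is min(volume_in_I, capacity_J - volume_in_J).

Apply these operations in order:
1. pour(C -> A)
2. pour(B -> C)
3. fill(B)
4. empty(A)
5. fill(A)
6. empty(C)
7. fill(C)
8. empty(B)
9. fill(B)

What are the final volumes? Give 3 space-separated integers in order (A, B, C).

Answer: 4 6 12

Derivation:
Step 1: pour(C -> A) -> (A=4 B=4 C=8)
Step 2: pour(B -> C) -> (A=4 B=0 C=12)
Step 3: fill(B) -> (A=4 B=6 C=12)
Step 4: empty(A) -> (A=0 B=6 C=12)
Step 5: fill(A) -> (A=4 B=6 C=12)
Step 6: empty(C) -> (A=4 B=6 C=0)
Step 7: fill(C) -> (A=4 B=6 C=12)
Step 8: empty(B) -> (A=4 B=0 C=12)
Step 9: fill(B) -> (A=4 B=6 C=12)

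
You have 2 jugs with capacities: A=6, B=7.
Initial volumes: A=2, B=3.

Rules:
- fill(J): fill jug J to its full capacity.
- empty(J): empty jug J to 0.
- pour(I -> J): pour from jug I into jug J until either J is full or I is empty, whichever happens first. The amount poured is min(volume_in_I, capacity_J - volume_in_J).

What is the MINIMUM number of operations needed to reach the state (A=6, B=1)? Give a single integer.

BFS from (A=2, B=3). One shortest path:
  1. empty(A) -> (A=0 B=3)
  2. fill(B) -> (A=0 B=7)
  3. pour(B -> A) -> (A=6 B=1)
Reached target in 3 moves.

Answer: 3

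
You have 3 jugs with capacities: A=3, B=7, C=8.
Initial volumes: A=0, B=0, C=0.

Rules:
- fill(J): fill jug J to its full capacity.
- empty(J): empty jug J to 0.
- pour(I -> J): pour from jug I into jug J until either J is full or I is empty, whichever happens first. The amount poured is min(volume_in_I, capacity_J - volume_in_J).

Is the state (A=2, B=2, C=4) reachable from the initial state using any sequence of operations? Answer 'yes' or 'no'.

BFS explored all 204 reachable states.
Reachable set includes: (0,0,0), (0,0,1), (0,0,2), (0,0,3), (0,0,4), (0,0,5), (0,0,6), (0,0,7), (0,0,8), (0,1,0), (0,1,1), (0,1,2) ...
Target (A=2, B=2, C=4) not in reachable set → no.

Answer: no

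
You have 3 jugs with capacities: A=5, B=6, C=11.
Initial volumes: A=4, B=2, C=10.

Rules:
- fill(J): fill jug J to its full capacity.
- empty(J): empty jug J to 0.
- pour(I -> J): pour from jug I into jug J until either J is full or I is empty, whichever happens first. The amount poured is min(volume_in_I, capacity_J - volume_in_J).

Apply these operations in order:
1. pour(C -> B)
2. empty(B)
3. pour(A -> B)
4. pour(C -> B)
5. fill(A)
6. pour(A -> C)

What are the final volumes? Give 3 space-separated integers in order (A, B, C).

Step 1: pour(C -> B) -> (A=4 B=6 C=6)
Step 2: empty(B) -> (A=4 B=0 C=6)
Step 3: pour(A -> B) -> (A=0 B=4 C=6)
Step 4: pour(C -> B) -> (A=0 B=6 C=4)
Step 5: fill(A) -> (A=5 B=6 C=4)
Step 6: pour(A -> C) -> (A=0 B=6 C=9)

Answer: 0 6 9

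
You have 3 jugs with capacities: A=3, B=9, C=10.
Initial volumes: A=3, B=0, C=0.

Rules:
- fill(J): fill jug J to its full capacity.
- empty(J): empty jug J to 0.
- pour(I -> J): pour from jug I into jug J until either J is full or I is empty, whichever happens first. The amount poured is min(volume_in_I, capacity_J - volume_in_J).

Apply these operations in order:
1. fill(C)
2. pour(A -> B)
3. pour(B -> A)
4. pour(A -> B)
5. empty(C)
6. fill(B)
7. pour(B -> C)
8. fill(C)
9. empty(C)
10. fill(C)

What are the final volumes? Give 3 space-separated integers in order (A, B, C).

Answer: 0 0 10

Derivation:
Step 1: fill(C) -> (A=3 B=0 C=10)
Step 2: pour(A -> B) -> (A=0 B=3 C=10)
Step 3: pour(B -> A) -> (A=3 B=0 C=10)
Step 4: pour(A -> B) -> (A=0 B=3 C=10)
Step 5: empty(C) -> (A=0 B=3 C=0)
Step 6: fill(B) -> (A=0 B=9 C=0)
Step 7: pour(B -> C) -> (A=0 B=0 C=9)
Step 8: fill(C) -> (A=0 B=0 C=10)
Step 9: empty(C) -> (A=0 B=0 C=0)
Step 10: fill(C) -> (A=0 B=0 C=10)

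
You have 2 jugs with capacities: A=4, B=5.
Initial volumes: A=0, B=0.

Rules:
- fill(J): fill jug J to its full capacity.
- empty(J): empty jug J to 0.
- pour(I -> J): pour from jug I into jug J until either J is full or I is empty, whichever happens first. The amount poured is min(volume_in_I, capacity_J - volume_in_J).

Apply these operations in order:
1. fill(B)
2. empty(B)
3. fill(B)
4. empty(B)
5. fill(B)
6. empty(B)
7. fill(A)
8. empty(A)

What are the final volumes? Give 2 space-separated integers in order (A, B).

Answer: 0 0

Derivation:
Step 1: fill(B) -> (A=0 B=5)
Step 2: empty(B) -> (A=0 B=0)
Step 3: fill(B) -> (A=0 B=5)
Step 4: empty(B) -> (A=0 B=0)
Step 5: fill(B) -> (A=0 B=5)
Step 6: empty(B) -> (A=0 B=0)
Step 7: fill(A) -> (A=4 B=0)
Step 8: empty(A) -> (A=0 B=0)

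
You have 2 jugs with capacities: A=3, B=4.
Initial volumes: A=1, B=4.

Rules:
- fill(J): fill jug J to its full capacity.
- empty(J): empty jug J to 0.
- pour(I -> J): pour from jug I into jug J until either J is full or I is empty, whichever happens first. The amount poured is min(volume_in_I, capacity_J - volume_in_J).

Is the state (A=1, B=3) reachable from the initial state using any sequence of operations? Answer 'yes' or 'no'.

BFS explored all 14 reachable states.
Reachable set includes: (0,0), (0,1), (0,2), (0,3), (0,4), (1,0), (1,4), (2,0), (2,4), (3,0), (3,1), (3,2) ...
Target (A=1, B=3) not in reachable set → no.

Answer: no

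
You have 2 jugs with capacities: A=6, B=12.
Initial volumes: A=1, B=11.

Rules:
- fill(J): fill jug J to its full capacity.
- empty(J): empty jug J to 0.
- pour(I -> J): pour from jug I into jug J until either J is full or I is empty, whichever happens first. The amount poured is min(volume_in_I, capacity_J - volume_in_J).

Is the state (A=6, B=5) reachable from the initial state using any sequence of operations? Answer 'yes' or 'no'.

BFS from (A=1, B=11):
  1. empty(A) -> (A=0 B=11)
  2. pour(B -> A) -> (A=6 B=5)
Target reached → yes.

Answer: yes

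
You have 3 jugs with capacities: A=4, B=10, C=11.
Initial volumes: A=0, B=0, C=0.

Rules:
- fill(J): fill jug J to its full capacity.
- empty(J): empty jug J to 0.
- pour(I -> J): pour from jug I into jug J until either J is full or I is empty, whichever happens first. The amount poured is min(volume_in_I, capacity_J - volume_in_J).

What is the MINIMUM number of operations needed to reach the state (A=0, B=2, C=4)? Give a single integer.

Answer: 5

Derivation:
BFS from (A=0, B=0, C=0). One shortest path:
  1. fill(B) -> (A=0 B=10 C=0)
  2. pour(B -> A) -> (A=4 B=6 C=0)
  3. empty(A) -> (A=0 B=6 C=0)
  4. pour(B -> A) -> (A=4 B=2 C=0)
  5. pour(A -> C) -> (A=0 B=2 C=4)
Reached target in 5 moves.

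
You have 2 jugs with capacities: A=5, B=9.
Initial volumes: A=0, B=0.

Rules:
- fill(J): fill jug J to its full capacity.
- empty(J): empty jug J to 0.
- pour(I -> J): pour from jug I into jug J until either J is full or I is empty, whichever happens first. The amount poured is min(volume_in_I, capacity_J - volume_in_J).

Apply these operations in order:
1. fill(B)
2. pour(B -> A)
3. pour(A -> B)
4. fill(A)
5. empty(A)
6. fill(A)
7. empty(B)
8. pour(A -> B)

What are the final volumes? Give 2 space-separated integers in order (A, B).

Answer: 0 5

Derivation:
Step 1: fill(B) -> (A=0 B=9)
Step 2: pour(B -> A) -> (A=5 B=4)
Step 3: pour(A -> B) -> (A=0 B=9)
Step 4: fill(A) -> (A=5 B=9)
Step 5: empty(A) -> (A=0 B=9)
Step 6: fill(A) -> (A=5 B=9)
Step 7: empty(B) -> (A=5 B=0)
Step 8: pour(A -> B) -> (A=0 B=5)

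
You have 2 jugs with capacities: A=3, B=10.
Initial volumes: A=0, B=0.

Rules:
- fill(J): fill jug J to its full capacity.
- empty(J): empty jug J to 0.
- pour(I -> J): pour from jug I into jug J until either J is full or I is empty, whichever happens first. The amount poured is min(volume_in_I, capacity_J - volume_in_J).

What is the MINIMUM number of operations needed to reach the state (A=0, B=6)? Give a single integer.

BFS from (A=0, B=0). One shortest path:
  1. fill(A) -> (A=3 B=0)
  2. pour(A -> B) -> (A=0 B=3)
  3. fill(A) -> (A=3 B=3)
  4. pour(A -> B) -> (A=0 B=6)
Reached target in 4 moves.

Answer: 4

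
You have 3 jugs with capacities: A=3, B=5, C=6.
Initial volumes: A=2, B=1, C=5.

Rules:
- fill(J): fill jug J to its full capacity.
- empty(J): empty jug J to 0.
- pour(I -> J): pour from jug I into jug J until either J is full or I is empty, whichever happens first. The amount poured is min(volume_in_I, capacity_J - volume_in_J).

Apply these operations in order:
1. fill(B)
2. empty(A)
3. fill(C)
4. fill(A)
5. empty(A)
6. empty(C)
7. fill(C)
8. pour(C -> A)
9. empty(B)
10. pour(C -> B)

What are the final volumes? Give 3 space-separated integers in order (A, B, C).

Answer: 3 3 0

Derivation:
Step 1: fill(B) -> (A=2 B=5 C=5)
Step 2: empty(A) -> (A=0 B=5 C=5)
Step 3: fill(C) -> (A=0 B=5 C=6)
Step 4: fill(A) -> (A=3 B=5 C=6)
Step 5: empty(A) -> (A=0 B=5 C=6)
Step 6: empty(C) -> (A=0 B=5 C=0)
Step 7: fill(C) -> (A=0 B=5 C=6)
Step 8: pour(C -> A) -> (A=3 B=5 C=3)
Step 9: empty(B) -> (A=3 B=0 C=3)
Step 10: pour(C -> B) -> (A=3 B=3 C=0)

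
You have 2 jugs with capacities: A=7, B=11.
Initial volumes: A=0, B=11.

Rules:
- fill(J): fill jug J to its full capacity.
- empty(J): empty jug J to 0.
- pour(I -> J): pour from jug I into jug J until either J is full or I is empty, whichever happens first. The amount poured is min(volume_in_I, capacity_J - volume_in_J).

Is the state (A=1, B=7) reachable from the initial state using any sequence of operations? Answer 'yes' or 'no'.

Answer: no

Derivation:
BFS explored all 36 reachable states.
Reachable set includes: (0,0), (0,1), (0,2), (0,3), (0,4), (0,5), (0,6), (0,7), (0,8), (0,9), (0,10), (0,11) ...
Target (A=1, B=7) not in reachable set → no.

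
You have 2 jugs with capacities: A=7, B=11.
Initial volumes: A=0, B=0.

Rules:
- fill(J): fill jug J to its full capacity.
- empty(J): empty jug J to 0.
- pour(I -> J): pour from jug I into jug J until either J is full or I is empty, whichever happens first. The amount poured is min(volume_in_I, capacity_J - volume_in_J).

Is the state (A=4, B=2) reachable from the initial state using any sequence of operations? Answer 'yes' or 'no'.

BFS explored all 36 reachable states.
Reachable set includes: (0,0), (0,1), (0,2), (0,3), (0,4), (0,5), (0,6), (0,7), (0,8), (0,9), (0,10), (0,11) ...
Target (A=4, B=2) not in reachable set → no.

Answer: no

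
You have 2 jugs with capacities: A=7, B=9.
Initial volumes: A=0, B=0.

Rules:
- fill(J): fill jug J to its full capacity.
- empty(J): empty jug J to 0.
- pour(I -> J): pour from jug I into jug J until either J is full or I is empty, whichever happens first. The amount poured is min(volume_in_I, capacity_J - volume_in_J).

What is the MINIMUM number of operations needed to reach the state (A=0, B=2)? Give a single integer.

Answer: 3

Derivation:
BFS from (A=0, B=0). One shortest path:
  1. fill(B) -> (A=0 B=9)
  2. pour(B -> A) -> (A=7 B=2)
  3. empty(A) -> (A=0 B=2)
Reached target in 3 moves.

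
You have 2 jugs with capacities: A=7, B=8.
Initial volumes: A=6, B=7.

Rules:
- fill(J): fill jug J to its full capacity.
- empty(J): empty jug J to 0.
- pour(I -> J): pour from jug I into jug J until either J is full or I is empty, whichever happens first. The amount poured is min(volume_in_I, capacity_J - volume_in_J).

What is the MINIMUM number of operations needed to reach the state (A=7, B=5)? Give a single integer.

BFS from (A=6, B=7). One shortest path:
  1. pour(A -> B) -> (A=5 B=8)
  2. empty(B) -> (A=5 B=0)
  3. pour(A -> B) -> (A=0 B=5)
  4. fill(A) -> (A=7 B=5)
Reached target in 4 moves.

Answer: 4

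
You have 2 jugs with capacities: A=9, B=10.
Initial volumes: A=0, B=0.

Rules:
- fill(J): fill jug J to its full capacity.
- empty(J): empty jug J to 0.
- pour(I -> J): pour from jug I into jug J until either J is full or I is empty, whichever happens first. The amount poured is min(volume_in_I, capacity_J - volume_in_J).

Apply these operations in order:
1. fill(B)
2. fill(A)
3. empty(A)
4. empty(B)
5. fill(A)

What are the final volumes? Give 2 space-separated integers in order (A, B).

Step 1: fill(B) -> (A=0 B=10)
Step 2: fill(A) -> (A=9 B=10)
Step 3: empty(A) -> (A=0 B=10)
Step 4: empty(B) -> (A=0 B=0)
Step 5: fill(A) -> (A=9 B=0)

Answer: 9 0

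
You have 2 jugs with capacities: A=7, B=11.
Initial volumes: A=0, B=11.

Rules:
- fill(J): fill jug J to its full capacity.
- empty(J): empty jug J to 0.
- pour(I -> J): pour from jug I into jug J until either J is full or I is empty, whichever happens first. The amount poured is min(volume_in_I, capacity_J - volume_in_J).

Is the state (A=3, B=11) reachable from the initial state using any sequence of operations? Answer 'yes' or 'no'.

BFS from (A=0, B=11):
  1. fill(A) -> (A=7 B=11)
  2. empty(B) -> (A=7 B=0)
  3. pour(A -> B) -> (A=0 B=7)
  4. fill(A) -> (A=7 B=7)
  5. pour(A -> B) -> (A=3 B=11)
Target reached → yes.

Answer: yes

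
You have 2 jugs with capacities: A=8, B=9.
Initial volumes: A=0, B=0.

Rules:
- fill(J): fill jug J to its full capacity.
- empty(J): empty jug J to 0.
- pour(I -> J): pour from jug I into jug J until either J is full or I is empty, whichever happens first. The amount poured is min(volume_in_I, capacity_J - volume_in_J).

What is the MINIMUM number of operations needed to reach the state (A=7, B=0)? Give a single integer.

BFS from (A=0, B=0). One shortest path:
  1. fill(A) -> (A=8 B=0)
  2. pour(A -> B) -> (A=0 B=8)
  3. fill(A) -> (A=8 B=8)
  4. pour(A -> B) -> (A=7 B=9)
  5. empty(B) -> (A=7 B=0)
Reached target in 5 moves.

Answer: 5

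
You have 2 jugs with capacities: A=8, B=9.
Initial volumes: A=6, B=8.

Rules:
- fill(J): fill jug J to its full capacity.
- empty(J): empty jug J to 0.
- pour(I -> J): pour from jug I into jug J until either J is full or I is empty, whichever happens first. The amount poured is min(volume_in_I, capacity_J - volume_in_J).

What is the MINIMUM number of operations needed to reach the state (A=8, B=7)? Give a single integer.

Answer: 2

Derivation:
BFS from (A=6, B=8). One shortest path:
  1. fill(B) -> (A=6 B=9)
  2. pour(B -> A) -> (A=8 B=7)
Reached target in 2 moves.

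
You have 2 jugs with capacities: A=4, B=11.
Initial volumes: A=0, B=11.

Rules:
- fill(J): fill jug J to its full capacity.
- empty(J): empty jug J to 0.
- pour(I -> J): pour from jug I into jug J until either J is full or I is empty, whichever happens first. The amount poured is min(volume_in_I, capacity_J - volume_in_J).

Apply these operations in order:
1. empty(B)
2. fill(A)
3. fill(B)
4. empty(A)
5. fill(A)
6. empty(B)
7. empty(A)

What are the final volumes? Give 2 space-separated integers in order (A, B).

Step 1: empty(B) -> (A=0 B=0)
Step 2: fill(A) -> (A=4 B=0)
Step 3: fill(B) -> (A=4 B=11)
Step 4: empty(A) -> (A=0 B=11)
Step 5: fill(A) -> (A=4 B=11)
Step 6: empty(B) -> (A=4 B=0)
Step 7: empty(A) -> (A=0 B=0)

Answer: 0 0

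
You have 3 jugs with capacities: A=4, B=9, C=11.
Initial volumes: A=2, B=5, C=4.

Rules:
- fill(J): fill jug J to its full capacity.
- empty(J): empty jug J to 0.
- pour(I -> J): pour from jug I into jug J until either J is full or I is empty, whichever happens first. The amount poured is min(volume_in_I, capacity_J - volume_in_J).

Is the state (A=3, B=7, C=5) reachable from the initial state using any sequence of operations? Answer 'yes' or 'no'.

BFS explored all 361 reachable states.
Reachable set includes: (0,0,0), (0,0,1), (0,0,2), (0,0,3), (0,0,4), (0,0,5), (0,0,6), (0,0,7), (0,0,8), (0,0,9), (0,0,10), (0,0,11) ...
Target (A=3, B=7, C=5) not in reachable set → no.

Answer: no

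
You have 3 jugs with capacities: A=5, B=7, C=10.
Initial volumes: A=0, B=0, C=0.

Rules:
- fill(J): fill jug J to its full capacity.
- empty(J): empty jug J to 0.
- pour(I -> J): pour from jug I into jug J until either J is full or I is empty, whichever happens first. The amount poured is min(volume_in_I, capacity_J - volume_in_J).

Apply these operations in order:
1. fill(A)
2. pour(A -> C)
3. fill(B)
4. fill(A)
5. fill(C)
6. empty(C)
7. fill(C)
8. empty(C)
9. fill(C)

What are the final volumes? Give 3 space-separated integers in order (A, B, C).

Step 1: fill(A) -> (A=5 B=0 C=0)
Step 2: pour(A -> C) -> (A=0 B=0 C=5)
Step 3: fill(B) -> (A=0 B=7 C=5)
Step 4: fill(A) -> (A=5 B=7 C=5)
Step 5: fill(C) -> (A=5 B=7 C=10)
Step 6: empty(C) -> (A=5 B=7 C=0)
Step 7: fill(C) -> (A=5 B=7 C=10)
Step 8: empty(C) -> (A=5 B=7 C=0)
Step 9: fill(C) -> (A=5 B=7 C=10)

Answer: 5 7 10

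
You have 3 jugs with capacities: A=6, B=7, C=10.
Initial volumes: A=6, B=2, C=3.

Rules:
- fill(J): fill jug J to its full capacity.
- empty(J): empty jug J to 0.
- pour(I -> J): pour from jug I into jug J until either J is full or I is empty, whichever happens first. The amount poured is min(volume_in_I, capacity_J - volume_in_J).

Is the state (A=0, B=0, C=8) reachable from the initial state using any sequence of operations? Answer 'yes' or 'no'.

Answer: yes

Derivation:
BFS from (A=6, B=2, C=3):
  1. empty(C) -> (A=6 B=2 C=0)
  2. pour(A -> C) -> (A=0 B=2 C=6)
  3. pour(B -> C) -> (A=0 B=0 C=8)
Target reached → yes.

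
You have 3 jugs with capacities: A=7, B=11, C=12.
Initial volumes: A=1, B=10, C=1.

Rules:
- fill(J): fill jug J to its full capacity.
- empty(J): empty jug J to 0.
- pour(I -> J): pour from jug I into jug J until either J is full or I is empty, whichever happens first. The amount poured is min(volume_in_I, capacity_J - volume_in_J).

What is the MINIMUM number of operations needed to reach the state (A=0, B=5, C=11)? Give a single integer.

BFS from (A=1, B=10, C=1). One shortest path:
  1. fill(C) -> (A=1 B=10 C=12)
  2. pour(C -> B) -> (A=1 B=11 C=11)
  3. pour(B -> A) -> (A=7 B=5 C=11)
  4. empty(A) -> (A=0 B=5 C=11)
Reached target in 4 moves.

Answer: 4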